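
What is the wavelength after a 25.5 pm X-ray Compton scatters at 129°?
29.4532 pm

Using the Compton scattering formula:
λ' = λ + Δλ = λ + λ_C(1 - cos θ)

Given:
- Initial wavelength λ = 25.5 pm
- Scattering angle θ = 129°
- Compton wavelength λ_C ≈ 2.4263 pm

Calculate the shift:
Δλ = 2.4263 × (1 - cos(129°))
Δλ = 2.4263 × 1.6293
Δλ = 3.9532 pm

Final wavelength:
λ' = 25.5 + 3.9532 = 29.4532 pm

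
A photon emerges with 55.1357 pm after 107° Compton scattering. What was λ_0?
52.0000 pm

From λ' = λ + Δλ, we have λ = λ' - Δλ

First calculate the Compton shift:
Δλ = λ_C(1 - cos θ)
Δλ = 2.4263 × (1 - cos(107°))
Δλ = 2.4263 × 1.2924
Δλ = 3.1357 pm

Initial wavelength:
λ = λ' - Δλ
λ = 55.1357 - 3.1357
λ = 52.0000 pm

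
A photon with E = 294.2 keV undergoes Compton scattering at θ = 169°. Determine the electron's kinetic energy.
156.7807 keV

By energy conservation: K_e = E_initial - E_final

First find the scattered photon energy:
Initial wavelength: λ = hc/E = 4.2143 pm
Compton shift: Δλ = λ_C(1 - cos(169°)) = 4.8080 pm
Final wavelength: λ' = 4.2143 + 4.8080 = 9.0223 pm
Final photon energy: E' = hc/λ' = 137.4193 keV

Electron kinetic energy:
K_e = E - E' = 294.2000 - 137.4193 = 156.7807 keV

(Intermediate values are shown rounded; full precision is carried through to the final answer.)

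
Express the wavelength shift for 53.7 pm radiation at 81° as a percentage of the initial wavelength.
3.8115%

Calculate the Compton shift:
Δλ = λ_C(1 - cos(81°))
Δλ = 2.4263 × (1 - cos(81°))
Δλ = 2.4263 × 0.8436
Δλ = 2.0468 pm

Percentage change:
(Δλ/λ₀) × 100 = (2.0468/53.7) × 100
= 3.8115%

(Intermediate values are shown rounded; full precision is carried through to the final answer.)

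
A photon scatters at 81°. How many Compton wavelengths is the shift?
0.8436 λ_C

The Compton shift formula is:
Δλ = λ_C(1 - cos θ)

Dividing both sides by λ_C:
Δλ/λ_C = 1 - cos θ

For θ = 81°:
Δλ/λ_C = 1 - cos(81°)
Δλ/λ_C = 1 - 0.1564
Δλ/λ_C = 0.8436

This means the shift is 0.8436 × λ_C = 2.0468 pm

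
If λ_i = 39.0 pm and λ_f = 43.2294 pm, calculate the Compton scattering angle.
138.00°

First find the wavelength shift:
Δλ = λ' - λ = 43.2294 - 39.0 = 4.2294 pm

Using Δλ = λ_C(1 - cos θ), with λ_C = h/(m_e·c) ≈ 2.42631024 pm:
cos θ = 1 - Δλ/λ_C
cos θ = 1 - 4.2294/2.42631024
cos θ = -0.743141

θ = arccos(-0.743141)
θ = 138.00°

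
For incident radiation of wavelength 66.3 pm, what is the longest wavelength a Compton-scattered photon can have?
71.1526 pm (at θ = 180°)

The Compton shift is Δλ = λ_C(1 − cos θ).

Since cos θ ranges from −1 to 1, the factor (1 − cos θ) ranges from 0 to 2; the maximum shift occurs at θ = 180° (backscattering):
Δλ_max = 2λ_C = 2 × 2.4263 pm = 4.8526 pm

Maximum scattered wavelength:
λ'_max = λ₀ + Δλ_max = 66.3 + 4.8526 = 71.1526 pm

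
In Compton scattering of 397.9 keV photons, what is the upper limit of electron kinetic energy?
242.3087 keV

Maximum energy transfer occurs at θ = 180° (backscattering).

Initial photon: E₀ = 397.9 keV → λ₀ = 3.1160 pm

Maximum Compton shift (at 180°):
Δλ_max = 2λ_C = 2 × 2.4263 = 4.8526 pm

Final wavelength:
λ' = 3.1160 + 4.8526 = 7.9686 pm

Minimum photon energy (maximum energy to electron):
E'_min = hc/λ' = 155.5913 keV

Maximum electron kinetic energy:
K_max = E₀ - E'_min = 397.9000 - 155.5913 = 242.3087 keV

(Intermediate values are shown rounded; full precision is carried through to the final answer.)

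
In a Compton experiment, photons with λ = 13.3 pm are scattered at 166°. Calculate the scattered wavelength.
18.0805 pm

Using the Compton scattering formula:
λ' = λ + Δλ = λ + λ_C(1 - cos θ)

Given:
- Initial wavelength λ = 13.3 pm
- Scattering angle θ = 166°
- Compton wavelength λ_C ≈ 2.4263 pm

Calculate the shift:
Δλ = 2.4263 × (1 - cos(166°))
Δλ = 2.4263 × 1.9703
Δλ = 4.7805 pm

Final wavelength:
λ' = 13.3 + 4.7805 = 18.0805 pm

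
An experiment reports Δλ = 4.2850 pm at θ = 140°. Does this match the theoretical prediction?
Yes, consistent

Calculate the expected shift for θ = 140°:

Δλ_expected = λ_C(1 - cos(140°))
Δλ_expected = 2.4263 × (1 - cos(140°))
Δλ_expected = 2.4263 × 1.7660
Δλ_expected = 4.2850 pm

Given shift: 4.2850 pm
Expected shift: 4.2850 pm
Difference: 0.0000 pm

The values match. This is consistent with Compton scattering at the stated angle.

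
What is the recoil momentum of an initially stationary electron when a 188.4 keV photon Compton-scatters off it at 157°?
1.5665e-22 kg·m/s

The electron is initially at rest, so by conservation of momentum:
p⃗_e = p⃗₀ − p⃗'  (incident photon momentum minus scattered photon momentum)

Photon momentum magnitudes (p = h/λ = E/c):
λ₀ = hc/E₀ = 6.5809 pm → p₀ = h/λ₀ = 1.0069e-22 kg·m/s
Δλ = λ_C(1 − cos 157°) = 4.6597 pm
λ' = 11.2406 pm → p' = h/λ' = 5.8947e-23 kg·m/s

The scattered photon makes angle θ = 157° with the incident direction, so by the law of cosines:
|p⃗_e|² = p₀² + p'² − 2p₀p'cos θ
|p⃗_e|² = (1.0069e-22)² + (5.8947e-23)² − 2·1.0069e-22·5.8947e-23·cos(157°)
|p⃗_e| = 1.5665e-22 kg·m/s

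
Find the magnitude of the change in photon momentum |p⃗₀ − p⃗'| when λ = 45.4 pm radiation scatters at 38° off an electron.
9.4513e-24 kg·m/s

Photon momentum magnitude is p = h/λ.

Initial momentum:
p₀ = h/λ = 6.6261e-34/4.5400e-11 = 1.4595e-23 kg·m/s

After scattering:
λ' = λ + Δλ = 45.4 + 0.5144 = 45.9144 pm
p' = h/λ' = 6.6261e-34/4.5914e-11 = 1.4431e-23 kg·m/s

Momentum is a vector; the scattered photon's direction makes angle θ = 38° with the incident direction. The magnitude of the vector change Δp⃗ = p⃗₀ − p⃗' is found from the law of cosines:
|Δp⃗|² = p₀² + p'² − 2p₀p'cos θ
|Δp⃗|² = (1.4595e-23)² + (1.4431e-23)² − 2·1.4595e-23·1.4431e-23·cos(38°)
|Δp⃗| = 9.4513e-24 kg·m/s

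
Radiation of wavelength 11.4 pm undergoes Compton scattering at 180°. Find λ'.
16.2526 pm

Using the Compton formula: λ' = λ + λ_C(1 − cos θ)

For θ = 180°, cos θ = -1 (exact) = -1.0000, so:
1 − cos 180° = 1 − (-1) = 2.0000

Δλ = λ_C × 2.0000 = 2.4263 × 2.0000 = 4.8526 pm

λ' = 11.4 + 4.8526 = 16.2526 pm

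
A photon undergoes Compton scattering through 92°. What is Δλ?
2.5110 pm

Using the Compton scattering formula:
Δλ = λ_C(1 - cos θ)

where λ_C = h/(m_e·c) ≈ 2.4263 pm is the Compton wavelength of an electron.

For θ = 92°:
cos(92°) = -0.0349
1 - cos(92°) = 1.0349

Δλ = 2.4263 × 1.0349
Δλ = 2.5110 pm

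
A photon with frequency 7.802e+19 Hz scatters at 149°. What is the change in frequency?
4.211e+19 Hz (decrease)

Convert frequency to wavelength (c = 299792458 m/s):
λ₀ = c/f₀ = 299792458/7.802e+19 = 3.8425078e-12 m = 3.8425 pm

Calculate Compton shift:
Δλ = λ_C(1 - cos(149°)) = 4.5061 pm

Final wavelength:
λ' = λ₀ + Δλ = 3.8425 + 4.5061 = 8.3486 pm

Final frequency:
f' = c/λ' = 299792458/8.3485718e-12 = 3.5909430e+19 Hz

Frequency shift (decrease):
Δf = f₀ - f' = 7.802e+19 - 3.5909430e+19 = 4.211e+19 Hz

(Intermediate values are shown rounded; full precision is carried through to the final answer.)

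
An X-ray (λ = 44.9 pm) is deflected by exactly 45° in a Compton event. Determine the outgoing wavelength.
45.6106 pm

Using the Compton formula: λ' = λ + λ_C(1 − cos θ)

For θ = 45°, cos θ = √2/2 (exact) ≈ 0.7071, so:
1 − cos 45° = 1 − (√2/2) ≈ 0.2929

Δλ = λ_C × 0.2929 = 2.4263 × 0.2929 = 0.7106 pm

λ' = 44.9 + 0.7106 = 45.6106 pm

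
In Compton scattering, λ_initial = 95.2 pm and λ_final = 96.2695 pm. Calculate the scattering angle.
56.00°

First find the wavelength shift:
Δλ = λ' - λ = 96.2695 - 95.2 = 1.0695 pm

Using Δλ = λ_C(1 - cos θ), with λ_C = h/(m_e·c) ≈ 2.42631024 pm:
cos θ = 1 - Δλ/λ_C
cos θ = 1 - 1.0695/2.42631024
cos θ = 0.559207

θ = arccos(0.559207)
θ = 56.00°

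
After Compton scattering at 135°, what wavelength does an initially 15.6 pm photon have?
19.7420 pm

Using the Compton formula: λ' = λ + λ_C(1 − cos θ)

For θ = 135°, cos θ = -√2/2 (exact) ≈ -0.7071, so:
1 − cos 135° = 1 − (-√2/2) ≈ 1.7071

Δλ = λ_C × 1.7071 = 2.4263 × 1.7071 = 4.1420 pm

λ' = 15.6 + 4.1420 = 19.7420 pm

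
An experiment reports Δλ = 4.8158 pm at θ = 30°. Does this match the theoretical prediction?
No, inconsistent

Calculate the expected shift for θ = 30°:

Δλ_expected = λ_C(1 - cos(30°))
Δλ_expected = 2.4263 × (1 - cos(30°))
Δλ_expected = 2.4263 × 0.1340
Δλ_expected = 0.3251 pm

Given shift: 4.8158 pm
Expected shift: 0.3251 pm
Difference: 4.4907 pm

The values do not match. The given shift corresponds to θ ≈ 170.0°, not 30°.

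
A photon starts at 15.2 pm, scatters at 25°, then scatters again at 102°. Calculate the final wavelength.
18.3581 pm

Apply Compton shift twice:

First scattering at θ₁ = 25°:
Δλ₁ = λ_C(1 - cos(25°))
Δλ₁ = 2.4263 × 0.0937
Δλ₁ = 0.2273 pm

After first scattering:
λ₁ = 15.2 + 0.2273 = 15.4273 pm

Second scattering at θ₂ = 102°:
Δλ₂ = λ_C(1 - cos(102°))
Δλ₂ = 2.4263 × 1.2079
Δλ₂ = 2.9308 pm

Final wavelength:
λ₂ = 15.4273 + 2.9308 = 18.3581 pm

Total shift: Δλ_total = 0.2273 + 2.9308 = 3.1581 pm

(Intermediate values are shown rounded; full precision is carried through to the final answer.)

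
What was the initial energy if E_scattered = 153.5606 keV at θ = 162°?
371.2001 keV

Convert final energy to wavelength (hc ≈ 1239.842 keV·pm):
λ' = hc/E' = 1239.842 / 153.5606 = 8.0740 pm

Calculate the Compton shift:
Δλ = λ_C(1 - cos(162°))
Δλ = 2.4263 × (1 - cos(162°))
Δλ = 4.7339 pm

Initial wavelength:
λ = λ' - Δλ = 8.0740 - 4.7339 = 3.3401 pm

Initial energy:
E = hc/λ = 1239.842 / 3.3401 = 371.2001 keV

(Intermediate values are shown rounded; full precision is carried through to the final answer.)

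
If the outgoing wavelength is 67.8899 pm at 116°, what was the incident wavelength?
64.4000 pm

From λ' = λ + Δλ, we have λ = λ' - Δλ

First calculate the Compton shift:
Δλ = λ_C(1 - cos θ)
Δλ = 2.4263 × (1 - cos(116°))
Δλ = 2.4263 × 1.4384
Δλ = 3.4899 pm

Initial wavelength:
λ = λ' - Δλ
λ = 67.8899 - 3.4899
λ = 64.4000 pm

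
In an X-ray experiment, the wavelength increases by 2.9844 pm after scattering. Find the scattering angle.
103.30°

From the Compton formula Δλ = λ_C(1 - cos θ), we can solve for θ:

cos θ = 1 - Δλ/λ_C

Given:
- Δλ = 2.9844 pm
- λ_C = h/(m_e·c) ≈ 2.42631024 pm

cos θ = 1 - 2.9844/2.42631024
cos θ = 1 - 1.230016
cos θ = -0.230016

θ = arccos(-0.230016)
θ = 103.30°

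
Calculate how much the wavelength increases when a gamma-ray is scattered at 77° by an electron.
1.8805 pm

Using the Compton scattering formula:
Δλ = λ_C(1 - cos θ)

where λ_C = h/(m_e·c) ≈ 2.4263 pm is the Compton wavelength of an electron.

For θ = 77°:
cos(77°) = 0.2250
1 - cos(77°) = 0.7750

Δλ = 2.4263 × 0.7750
Δλ = 1.8805 pm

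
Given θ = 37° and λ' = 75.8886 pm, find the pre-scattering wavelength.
75.4000 pm

From λ' = λ + Δλ, we have λ = λ' - Δλ

First calculate the Compton shift:
Δλ = λ_C(1 - cos θ)
Δλ = 2.4263 × (1 - cos(37°))
Δλ = 2.4263 × 0.2014
Δλ = 0.4886 pm

Initial wavelength:
λ = λ' - Δλ
λ = 75.8886 - 0.4886
λ = 75.4000 pm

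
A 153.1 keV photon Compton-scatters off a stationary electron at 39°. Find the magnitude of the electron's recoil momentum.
5.3135e-23 kg·m/s

The electron is initially at rest, so by conservation of momentum:
p⃗_e = p⃗₀ − p⃗'  (incident photon momentum minus scattered photon momentum)

Photon momentum magnitudes (p = h/λ = E/c):
λ₀ = hc/E₀ = 8.0982 pm → p₀ = h/λ₀ = 8.1821e-23 kg·m/s
Δλ = λ_C(1 − cos 39°) = 0.5407 pm
λ' = 8.6390 pm → p' = h/λ' = 7.6700e-23 kg·m/s

The scattered photon makes angle θ = 39° with the incident direction, so by the law of cosines:
|p⃗_e|² = p₀² + p'² − 2p₀p'cos θ
|p⃗_e|² = (8.1821e-23)² + (7.6700e-23)² − 2·8.1821e-23·7.6700e-23·cos(39°)
|p⃗_e| = 5.3135e-23 kg·m/s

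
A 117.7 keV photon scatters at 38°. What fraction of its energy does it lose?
0.0466 (or 4.66%)

Calculate initial and final photon energies:

Initial: E₀ = 117.7 keV → λ₀ = 10.5339 pm
Compton shift: Δλ = 0.5144 pm
Final wavelength: λ' = 11.0483 pm
Final energy: E' = 112.2205 keV

Fractional energy loss:
(E₀ - E')/E₀ = (117.7000 - 112.2205)/117.7000
= 5.4795/117.7000
= 0.0466
= 4.66%

(Intermediate values are shown rounded; full precision is carried through to the final answer.)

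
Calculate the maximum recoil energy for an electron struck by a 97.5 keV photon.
26.9299 keV

Maximum energy transfer occurs at θ = 180° (backscattering).

Initial photon: E₀ = 97.5 keV → λ₀ = 12.7163 pm

Maximum Compton shift (at 180°):
Δλ_max = 2λ_C = 2 × 2.4263 = 4.8526 pm

Final wavelength:
λ' = 12.7163 + 4.8526 = 17.5689 pm

Minimum photon energy (maximum energy to electron):
E'_min = hc/λ' = 70.5701 keV

Maximum electron kinetic energy:
K_max = E₀ - E'_min = 97.5000 - 70.5701 = 26.9299 keV

(Intermediate values are shown rounded; full precision is carried through to the final answer.)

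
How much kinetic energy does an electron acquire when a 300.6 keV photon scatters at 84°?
103.7137 keV

By energy conservation: K_e = E_initial - E_final

First find the scattered photon energy:
Initial wavelength: λ = hc/E = 4.1246 pm
Compton shift: Δλ = λ_C(1 - cos(84°)) = 2.1727 pm
Final wavelength: λ' = 4.1246 + 2.1727 = 6.2972 pm
Final photon energy: E' = hc/λ' = 196.8863 keV

Electron kinetic energy:
K_e = E - E' = 300.6000 - 196.8863 = 103.7137 keV

(Intermediate values are shown rounded; full precision is carried through to the final answer.)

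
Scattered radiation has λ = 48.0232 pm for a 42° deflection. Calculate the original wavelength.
47.4000 pm

From λ' = λ + Δλ, we have λ = λ' - Δλ

First calculate the Compton shift:
Δλ = λ_C(1 - cos θ)
Δλ = 2.4263 × (1 - cos(42°))
Δλ = 2.4263 × 0.2569
Δλ = 0.6232 pm

Initial wavelength:
λ = λ' - Δλ
λ = 48.0232 - 0.6232
λ = 47.4000 pm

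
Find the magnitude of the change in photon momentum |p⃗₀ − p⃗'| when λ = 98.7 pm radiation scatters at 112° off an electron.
1.0950e-23 kg·m/s

Photon momentum magnitude is p = h/λ.

Initial momentum:
p₀ = h/λ = 6.6261e-34/9.8700e-11 = 6.7133e-24 kg·m/s

After scattering:
λ' = λ + Δλ = 98.7 + 3.3352 = 102.0352 pm
p' = h/λ' = 6.6261e-34/1.0204e-10 = 6.4939e-24 kg·m/s

Momentum is a vector; the scattered photon's direction makes angle θ = 112° with the incident direction. The magnitude of the vector change Δp⃗ = p⃗₀ − p⃗' is found from the law of cosines:
|Δp⃗|² = p₀² + p'² − 2p₀p'cos θ
|Δp⃗|² = (6.7133e-24)² + (6.4939e-24)² − 2·6.7133e-24·6.4939e-24·cos(112°)
|Δp⃗| = 1.0950e-23 kg·m/s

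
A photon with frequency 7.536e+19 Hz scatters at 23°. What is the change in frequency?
3.485e+18 Hz (decrease)

Convert frequency to wavelength (c = 299792458 m/s):
λ₀ = c/f₀ = 299792458/7.536e+19 = 3.9781377e-12 m = 3.9781 pm

Calculate Compton shift:
Δλ = λ_C(1 - cos(23°)) = 0.1929 pm

Final wavelength:
λ' = λ₀ + Δλ = 3.9781 + 0.1929 = 4.1710 pm

Final frequency:
f' = c/λ' = 299792458/4.1710176e-12 = 7.1875136e+19 Hz

Frequency shift (decrease):
Δf = f₀ - f' = 7.536e+19 - 7.1875136e+19 = 3.485e+18 Hz

(Intermediate values are shown rounded; full precision is carried through to the final answer.)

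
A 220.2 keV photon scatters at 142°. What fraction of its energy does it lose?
0.4352 (or 43.52%)

Calculate initial and final photon energies:

Initial: E₀ = 220.2 keV → λ₀ = 5.6305 pm
Compton shift: Δλ = 4.3383 pm
Final wavelength: λ' = 9.9688 pm
Final energy: E' = 124.3723 keV

Fractional energy loss:
(E₀ - E')/E₀ = (220.2000 - 124.3723)/220.2000
= 95.8277/220.2000
= 0.4352
= 43.52%

(Intermediate values are shown rounded; full precision is carried through to the final answer.)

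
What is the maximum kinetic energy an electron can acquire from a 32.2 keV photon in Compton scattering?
3.6039 keV

Maximum energy transfer occurs at θ = 180° (backscattering).

Initial photon: E₀ = 32.2 keV → λ₀ = 38.5044 pm

Maximum Compton shift (at 180°):
Δλ_max = 2λ_C = 2 × 2.4263 = 4.8526 pm

Final wavelength:
λ' = 38.5044 + 4.8526 = 43.3570 pm

Minimum photon energy (maximum energy to electron):
E'_min = hc/λ' = 28.5961 keV

Maximum electron kinetic energy:
K_max = E₀ - E'_min = 32.2000 - 28.5961 = 3.6039 keV

(Intermediate values are shown rounded; full precision is carried through to the final answer.)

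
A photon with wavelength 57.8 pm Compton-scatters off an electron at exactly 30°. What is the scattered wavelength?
58.1251 pm

Using the Compton formula: λ' = λ + λ_C(1 − cos θ)

For θ = 30°, cos θ = √3/2 (exact) ≈ 0.8660, so:
1 − cos 30° = 1 − (√3/2) ≈ 0.1340

Δλ = λ_C × 0.1340 = 2.4263 × 0.1340 = 0.3251 pm

λ' = 57.8 + 0.3251 = 58.1251 pm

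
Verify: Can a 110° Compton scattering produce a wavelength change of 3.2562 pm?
Yes, consistent

Calculate the expected shift for θ = 110°:

Δλ_expected = λ_C(1 - cos(110°))
Δλ_expected = 2.4263 × (1 - cos(110°))
Δλ_expected = 2.4263 × 1.3420
Δλ_expected = 3.2562 pm

Given shift: 3.2562 pm
Expected shift: 3.2562 pm
Difference: 0.0000 pm

The values match. This is consistent with Compton scattering at the stated angle.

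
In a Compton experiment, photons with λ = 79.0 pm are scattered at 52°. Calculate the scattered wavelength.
79.9325 pm

Using the Compton scattering formula:
λ' = λ + Δλ = λ + λ_C(1 - cos θ)

Given:
- Initial wavelength λ = 79.0 pm
- Scattering angle θ = 52°
- Compton wavelength λ_C ≈ 2.4263 pm

Calculate the shift:
Δλ = 2.4263 × (1 - cos(52°))
Δλ = 2.4263 × 0.3843
Δλ = 0.9325 pm

Final wavelength:
λ' = 79.0 + 0.9325 = 79.9325 pm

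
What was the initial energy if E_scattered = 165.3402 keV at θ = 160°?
444.0000 keV

Convert final energy to wavelength (hc ≈ 1239.842 keV·pm):
λ' = hc/E' = 1239.842 / 165.3402 = 7.4987 pm

Calculate the Compton shift:
Δλ = λ_C(1 - cos(160°))
Δλ = 2.4263 × (1 - cos(160°))
Δλ = 4.7063 pm

Initial wavelength:
λ = λ' - Δλ = 7.4987 - 4.7063 = 2.7924 pm

Initial energy:
E = hc/λ = 1239.842 / 2.7924 = 444.0000 keV

(Intermediate values are shown rounded; full precision is carried through to the final answer.)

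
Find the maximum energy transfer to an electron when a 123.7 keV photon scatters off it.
40.3526 keV

Maximum energy transfer occurs at θ = 180° (backscattering).

Initial photon: E₀ = 123.7 keV → λ₀ = 10.0230 pm

Maximum Compton shift (at 180°):
Δλ_max = 2λ_C = 2 × 2.4263 = 4.8526 pm

Final wavelength:
λ' = 10.0230 + 4.8526 = 14.8756 pm

Minimum photon energy (maximum energy to electron):
E'_min = hc/λ' = 83.3474 keV

Maximum electron kinetic energy:
K_max = E₀ - E'_min = 123.7000 - 83.3474 = 40.3526 keV

(Intermediate values are shown rounded; full precision is carried through to the final answer.)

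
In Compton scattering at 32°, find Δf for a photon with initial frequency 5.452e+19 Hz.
3.426e+18 Hz (decrease)

Convert frequency to wavelength (c = 299792458 m/s):
λ₀ = c/f₀ = 299792458/5.452e+19 = 5.4987612e-12 m = 5.4988 pm

Calculate Compton shift:
Δλ = λ_C(1 - cos(32°)) = 0.3687 pm

Final wavelength:
λ' = λ₀ + Δλ = 5.4988 + 0.3687 = 5.8674 pm

Final frequency:
f' = c/λ' = 299792458/5.8674436e-12 = 5.1094221e+19 Hz

Frequency shift (decrease):
Δf = f₀ - f' = 5.452e+19 - 5.1094221e+19 = 3.426e+18 Hz

(Intermediate values are shown rounded; full precision is carried through to the final answer.)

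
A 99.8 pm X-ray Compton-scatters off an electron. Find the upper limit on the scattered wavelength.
104.6526 pm (at θ = 180°)

The Compton shift is Δλ = λ_C(1 − cos θ).

Since cos θ ranges from −1 to 1, the factor (1 − cos θ) ranges from 0 to 2; the maximum shift occurs at θ = 180° (backscattering):
Δλ_max = 2λ_C = 2 × 2.4263 pm = 4.8526 pm

Maximum scattered wavelength:
λ'_max = λ₀ + Δλ_max = 99.8 + 4.8526 = 104.6526 pm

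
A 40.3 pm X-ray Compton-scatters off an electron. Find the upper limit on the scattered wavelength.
45.1526 pm (at θ = 180°)

The Compton shift is Δλ = λ_C(1 − cos θ).

Since cos θ ranges from −1 to 1, the factor (1 − cos θ) ranges from 0 to 2; the maximum shift occurs at θ = 180° (backscattering):
Δλ_max = 2λ_C = 2 × 2.4263 pm = 4.8526 pm

Maximum scattered wavelength:
λ'_max = λ₀ + Δλ_max = 40.3 + 4.8526 = 45.1526 pm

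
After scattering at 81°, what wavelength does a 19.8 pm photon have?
21.8468 pm

Using the Compton scattering formula:
λ' = λ + Δλ = λ + λ_C(1 - cos θ)

Given:
- Initial wavelength λ = 19.8 pm
- Scattering angle θ = 81°
- Compton wavelength λ_C ≈ 2.4263 pm

Calculate the shift:
Δλ = 2.4263 × (1 - cos(81°))
Δλ = 2.4263 × 0.8436
Δλ = 2.0468 pm

Final wavelength:
λ' = 19.8 + 2.0468 = 21.8468 pm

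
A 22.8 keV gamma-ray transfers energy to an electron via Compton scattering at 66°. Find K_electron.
0.5880 keV

By energy conservation: K_e = E_initial - E_final

First find the scattered photon energy:
Initial wavelength: λ = hc/E = 54.3790 pm
Compton shift: Δλ = λ_C(1 - cos(66°)) = 1.4394 pm
Final wavelength: λ' = 54.3790 + 1.4394 = 55.8185 pm
Final photon energy: E' = hc/λ' = 22.2120 keV

Electron kinetic energy:
K_e = E - E' = 22.8000 - 22.2120 = 0.5880 keV

(Intermediate values are shown rounded; full precision is carried through to the final answer.)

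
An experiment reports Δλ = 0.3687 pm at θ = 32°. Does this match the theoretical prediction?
Yes, consistent

Calculate the expected shift for θ = 32°:

Δλ_expected = λ_C(1 - cos(32°))
Δλ_expected = 2.4263 × (1 - cos(32°))
Δλ_expected = 2.4263 × 0.1520
Δλ_expected = 0.3687 pm

Given shift: 0.3687 pm
Expected shift: 0.3687 pm
Difference: 0.0000 pm

The values match. This is consistent with Compton scattering at the stated angle.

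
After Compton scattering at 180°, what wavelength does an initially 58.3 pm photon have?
63.1526 pm

Using the Compton formula: λ' = λ + λ_C(1 − cos θ)

For θ = 180°, cos θ = -1 (exact) = -1.0000, so:
1 − cos 180° = 1 − (-1) = 2.0000

Δλ = λ_C × 2.0000 = 2.4263 × 2.0000 = 4.8526 pm

λ' = 58.3 + 4.8526 = 63.1526 pm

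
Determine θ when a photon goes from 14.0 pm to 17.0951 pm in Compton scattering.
106.00°

First find the wavelength shift:
Δλ = λ' - λ = 17.0951 - 14.0 = 3.0951 pm

Using Δλ = λ_C(1 - cos θ), with λ_C = h/(m_e·c) ≈ 2.42631024 pm:
cos θ = 1 - Δλ/λ_C
cos θ = 1 - 3.0951/2.42631024
cos θ = -0.275641

θ = arccos(-0.275641)
θ = 106.00°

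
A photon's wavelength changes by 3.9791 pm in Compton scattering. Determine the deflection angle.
129.79°

From the Compton formula Δλ = λ_C(1 - cos θ), we can solve for θ:

cos θ = 1 - Δλ/λ_C

Given:
- Δλ = 3.9791 pm
- λ_C = h/(m_e·c) ≈ 2.42631024 pm

cos θ = 1 - 3.9791/2.42631024
cos θ = 1 - 1.639980
cos θ = -0.639980

θ = arccos(-0.639980)
θ = 129.79°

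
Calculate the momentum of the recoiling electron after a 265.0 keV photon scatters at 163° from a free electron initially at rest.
2.0986e-22 kg·m/s

The electron is initially at rest, so by conservation of momentum:
p⃗_e = p⃗₀ − p⃗'  (incident photon momentum minus scattered photon momentum)

Photon momentum magnitudes (p = h/λ = E/c):
λ₀ = hc/E₀ = 4.6786 pm → p₀ = h/λ₀ = 1.4162e-22 kg·m/s
Δλ = λ_C(1 − cos 163°) = 4.7466 pm
λ' = 9.4253 pm → p' = h/λ' = 7.0301e-23 kg·m/s

The scattered photon makes angle θ = 163° with the incident direction, so by the law of cosines:
|p⃗_e|² = p₀² + p'² − 2p₀p'cos θ
|p⃗_e|² = (1.4162e-22)² + (7.0301e-23)² − 2·1.4162e-22·7.0301e-23·cos(163°)
|p⃗_e| = 2.0986e-22 kg·m/s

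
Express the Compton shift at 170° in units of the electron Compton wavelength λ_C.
1.9848 λ_C

The Compton shift formula is:
Δλ = λ_C(1 - cos θ)

Dividing both sides by λ_C:
Δλ/λ_C = 1 - cos θ

For θ = 170°:
Δλ/λ_C = 1 - cos(170°)
Δλ/λ_C = 1 - -0.9848
Δλ/λ_C = 1.9848

This means the shift is 1.9848 × λ_C = 4.8158 pm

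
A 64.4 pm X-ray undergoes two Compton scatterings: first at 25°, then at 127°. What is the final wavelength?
68.5138 pm

Apply Compton shift twice:

First scattering at θ₁ = 25°:
Δλ₁ = λ_C(1 - cos(25°))
Δλ₁ = 2.4263 × 0.0937
Δλ₁ = 0.2273 pm

After first scattering:
λ₁ = 64.4 + 0.2273 = 64.6273 pm

Second scattering at θ₂ = 127°:
Δλ₂ = λ_C(1 - cos(127°))
Δλ₂ = 2.4263 × 1.6018
Δλ₂ = 3.8865 pm

Final wavelength:
λ₂ = 64.6273 + 3.8865 = 68.5138 pm

Total shift: Δλ_total = 0.2273 + 3.8865 = 4.1138 pm

(Intermediate values are shown rounded; full precision is carried through to the final answer.)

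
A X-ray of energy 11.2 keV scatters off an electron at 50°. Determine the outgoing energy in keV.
11.1130 keV

First convert energy to wavelength:
λ = hc/E, with hc ≈ 1239.842 keV·pm (i.e. 1239.842 eV·nm)

For E = 11.2 keV = 11200 eV:
λ = 1239.842 keV·pm / 11.2 keV
λ = 110.7002 pm

Calculate the Compton shift:
Δλ = λ_C(1 - cos(50°)) = 2.4263 × 0.3572
Δλ = 0.8667 pm

Final wavelength:
λ' = 110.7002 + 0.8667 = 111.5669 pm

Final energy:
E' = hc/λ' = 1239.842 / 111.5669 = 11.1130 keV

(Intermediate values are shown rounded; full precision is carried through to the final answer.)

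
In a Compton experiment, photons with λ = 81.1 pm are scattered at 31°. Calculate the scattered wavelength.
81.4466 pm

Using the Compton scattering formula:
λ' = λ + Δλ = λ + λ_C(1 - cos θ)

Given:
- Initial wavelength λ = 81.1 pm
- Scattering angle θ = 31°
- Compton wavelength λ_C ≈ 2.4263 pm

Calculate the shift:
Δλ = 2.4263 × (1 - cos(31°))
Δλ = 2.4263 × 0.1428
Δλ = 0.3466 pm

Final wavelength:
λ' = 81.1 + 0.3466 = 81.4466 pm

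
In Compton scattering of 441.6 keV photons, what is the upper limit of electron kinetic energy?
279.7457 keV

Maximum energy transfer occurs at θ = 180° (backscattering).

Initial photon: E₀ = 441.6 keV → λ₀ = 2.8076 pm

Maximum Compton shift (at 180°):
Δλ_max = 2λ_C = 2 × 2.4263 = 4.8526 pm

Final wavelength:
λ' = 2.8076 + 4.8526 = 7.6602 pm

Minimum photon energy (maximum energy to electron):
E'_min = hc/λ' = 161.8543 keV

Maximum electron kinetic energy:
K_max = E₀ - E'_min = 441.6000 - 161.8543 = 279.7457 keV

(Intermediate values are shown rounded; full precision is carried through to the final answer.)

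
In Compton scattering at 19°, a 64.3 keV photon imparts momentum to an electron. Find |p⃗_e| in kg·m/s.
1.1307e-23 kg·m/s

The electron is initially at rest, so by conservation of momentum:
p⃗_e = p⃗₀ − p⃗'  (incident photon momentum minus scattered photon momentum)

Photon momentum magnitudes (p = h/λ = E/c):
λ₀ = hc/E₀ = 19.2821 pm → p₀ = h/λ₀ = 3.4364e-23 kg·m/s
Δλ = λ_C(1 − cos 19°) = 0.1322 pm
λ' = 19.4143 pm → p' = h/λ' = 3.4130e-23 kg·m/s

The scattered photon makes angle θ = 19° with the incident direction, so by the law of cosines:
|p⃗_e|² = p₀² + p'² − 2p₀p'cos θ
|p⃗_e|² = (3.4364e-23)² + (3.4130e-23)² − 2·3.4364e-23·3.4130e-23·cos(19°)
|p⃗_e| = 1.1307e-23 kg·m/s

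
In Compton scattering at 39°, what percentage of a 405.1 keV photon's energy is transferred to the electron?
0.1501 (or 15.01%)

Calculate initial and final photon energies:

Initial: E₀ = 405.1 keV → λ₀ = 3.0606 pm
Compton shift: Δλ = 0.5407 pm
Final wavelength: λ' = 3.6013 pm
Final energy: E' = 344.2767 keV

Fractional energy loss:
(E₀ - E')/E₀ = (405.1000 - 344.2767)/405.1000
= 60.8233/405.1000
= 0.1501
= 15.01%

(Intermediate values are shown rounded; full precision is carried through to the final answer.)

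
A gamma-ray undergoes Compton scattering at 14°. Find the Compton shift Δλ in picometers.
0.0721 pm

Using the Compton scattering formula:
Δλ = λ_C(1 - cos θ)

where λ_C = h/(m_e·c) ≈ 2.4263 pm is the Compton wavelength of an electron.

For θ = 14°:
cos(14°) = 0.9703
1 - cos(14°) = 0.0297

Δλ = 2.4263 × 0.0297
Δλ = 0.0721 pm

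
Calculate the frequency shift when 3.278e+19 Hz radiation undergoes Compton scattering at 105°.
8.207e+18 Hz (decrease)

Convert frequency to wavelength (c = 299792458 m/s):
λ₀ = c/f₀ = 299792458/3.278e+19 = 9.1455905e-12 m = 9.1456 pm

Calculate Compton shift:
Δλ = λ_C(1 - cos(105°)) = 3.0543 pm

Final wavelength:
λ' = λ₀ + Δλ = 9.1456 + 3.0543 = 12.1999 pm

Final frequency:
f' = c/λ' = 299792458/1.2199876e-11 = 2.4573402e+19 Hz

Frequency shift (decrease):
Δf = f₀ - f' = 3.278e+19 - 2.4573402e+19 = 8.207e+18 Hz

(Intermediate values are shown rounded; full precision is carried through to the final answer.)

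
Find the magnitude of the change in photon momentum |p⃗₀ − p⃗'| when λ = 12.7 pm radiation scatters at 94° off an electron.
7.0100e-23 kg·m/s

Photon momentum magnitude is p = h/λ.

Initial momentum:
p₀ = h/λ = 6.6261e-34/1.2700e-11 = 5.2174e-23 kg·m/s

After scattering:
λ' = λ + Δλ = 12.7 + 2.5956 = 15.2956 pm
p' = h/λ' = 6.6261e-34/1.5296e-11 = 4.3320e-23 kg·m/s

Momentum is a vector; the scattered photon's direction makes angle θ = 94° with the incident direction. The magnitude of the vector change Δp⃗ = p⃗₀ − p⃗' is found from the law of cosines:
|Δp⃗|² = p₀² + p'² − 2p₀p'cos θ
|Δp⃗|² = (5.2174e-23)² + (4.3320e-23)² − 2·5.2174e-23·4.3320e-23·cos(94°)
|Δp⃗| = 7.0100e-23 kg·m/s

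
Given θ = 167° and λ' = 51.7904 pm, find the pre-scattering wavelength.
47.0000 pm

From λ' = λ + Δλ, we have λ = λ' - Δλ

First calculate the Compton shift:
Δλ = λ_C(1 - cos θ)
Δλ = 2.4263 × (1 - cos(167°))
Δλ = 2.4263 × 1.9744
Δλ = 4.7904 pm

Initial wavelength:
λ = λ' - Δλ
λ = 51.7904 - 4.7904
λ = 47.0000 pm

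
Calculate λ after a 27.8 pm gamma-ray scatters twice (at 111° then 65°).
32.4967 pm

Apply Compton shift twice:

First scattering at θ₁ = 111°:
Δλ₁ = λ_C(1 - cos(111°))
Δλ₁ = 2.4263 × 1.3584
Δλ₁ = 3.2958 pm

After first scattering:
λ₁ = 27.8 + 3.2958 = 31.0958 pm

Second scattering at θ₂ = 65°:
Δλ₂ = λ_C(1 - cos(65°))
Δλ₂ = 2.4263 × 0.5774
Δλ₂ = 1.4009 pm

Final wavelength:
λ₂ = 31.0958 + 1.4009 = 32.4967 pm

Total shift: Δλ_total = 3.2958 + 1.4009 = 4.6967 pm

(Intermediate values are shown rounded; full precision is carried through to the final answer.)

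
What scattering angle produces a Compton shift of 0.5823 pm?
40.54°

From the Compton formula Δλ = λ_C(1 - cos θ), we can solve for θ:

cos θ = 1 - Δλ/λ_C

Given:
- Δλ = 0.5823 pm
- λ_C = h/(m_e·c) ≈ 2.42631024 pm

cos θ = 1 - 0.5823/2.42631024
cos θ = 1 - 0.239994
cos θ = 0.760006

θ = arccos(0.760006)
θ = 40.54°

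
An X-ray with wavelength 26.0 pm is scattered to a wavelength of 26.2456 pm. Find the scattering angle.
26.00°

First find the wavelength shift:
Δλ = λ' - λ = 26.2456 - 26.0 = 0.2456 pm

Using Δλ = λ_C(1 - cos θ), with λ_C = h/(m_e·c) ≈ 2.42631024 pm:
cos θ = 1 - Δλ/λ_C
cos θ = 1 - 0.2456/2.42631024
cos θ = 0.898776

θ = arccos(0.898776)
θ = 26.00°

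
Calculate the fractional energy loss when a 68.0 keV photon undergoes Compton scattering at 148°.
0.1974 (or 19.74%)

Calculate initial and final photon energies:

Initial: E₀ = 68.0 keV → λ₀ = 18.2330 pm
Compton shift: Δλ = 4.4839 pm
Final wavelength: λ' = 22.7169 pm
Final energy: E' = 54.5779 keV

Fractional energy loss:
(E₀ - E')/E₀ = (68.0000 - 54.5779)/68.0000
= 13.4221/68.0000
= 0.1974
= 19.74%

(Intermediate values are shown rounded; full precision is carried through to the final answer.)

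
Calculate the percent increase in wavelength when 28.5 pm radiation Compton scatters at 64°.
4.7814%

Calculate the Compton shift:
Δλ = λ_C(1 - cos(64°))
Δλ = 2.4263 × (1 - cos(64°))
Δλ = 2.4263 × 0.5616
Δλ = 1.3627 pm

Percentage change:
(Δλ/λ₀) × 100 = (1.3627/28.5) × 100
= 4.7814%

(Intermediate values are shown rounded; full precision is carried through to the final answer.)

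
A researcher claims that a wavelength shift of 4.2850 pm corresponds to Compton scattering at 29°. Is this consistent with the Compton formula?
No, inconsistent

Calculate the expected shift for θ = 29°:

Δλ_expected = λ_C(1 - cos(29°))
Δλ_expected = 2.4263 × (1 - cos(29°))
Δλ_expected = 2.4263 × 0.1254
Δλ_expected = 0.3042 pm

Given shift: 4.2850 pm
Expected shift: 0.3042 pm
Difference: 3.9808 pm

The values do not match. The given shift corresponds to θ ≈ 140.0°, not 29°.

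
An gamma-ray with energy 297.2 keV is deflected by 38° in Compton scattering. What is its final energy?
264.5790 keV

First convert energy to wavelength:
λ = hc/E, with hc ≈ 1239.842 keV·pm (i.e. 1239.842 eV·nm)

For E = 297.2 keV = 297200 eV:
λ = 1239.842 keV·pm / 297.2 keV
λ = 4.1717 pm

Calculate the Compton shift:
Δλ = λ_C(1 - cos(38°)) = 2.4263 × 0.2120
Δλ = 0.5144 pm

Final wavelength:
λ' = 4.1717 + 0.5144 = 4.6861 pm

Final energy:
E' = hc/λ' = 1239.842 / 4.6861 = 264.5790 keV

(Intermediate values are shown rounded; full precision is carried through to the final answer.)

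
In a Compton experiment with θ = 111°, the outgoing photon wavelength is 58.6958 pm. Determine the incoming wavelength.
55.4000 pm

From λ' = λ + Δλ, we have λ = λ' - Δλ

First calculate the Compton shift:
Δλ = λ_C(1 - cos θ)
Δλ = 2.4263 × (1 - cos(111°))
Δλ = 2.4263 × 1.3584
Δλ = 3.2958 pm

Initial wavelength:
λ = λ' - Δλ
λ = 58.6958 - 3.2958
λ = 55.4000 pm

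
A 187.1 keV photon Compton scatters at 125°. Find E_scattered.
118.7064 keV

First convert energy to wavelength:
λ = hc/E, with hc ≈ 1239.842 keV·pm (i.e. 1239.842 eV·nm)

For E = 187.1 keV = 187100 eV:
λ = 1239.842 keV·pm / 187.1 keV
λ = 6.6266 pm

Calculate the Compton shift:
Δλ = λ_C(1 - cos(125°)) = 2.4263 × 1.5736
Δλ = 3.8180 pm

Final wavelength:
λ' = 6.6266 + 3.8180 = 10.4446 pm

Final energy:
E' = hc/λ' = 1239.842 / 10.4446 = 118.7064 keV

(Intermediate values are shown rounded; full precision is carried through to the final answer.)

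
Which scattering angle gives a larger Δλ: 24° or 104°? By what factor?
104° produces the larger shift by a factor of 14.365

Calculate both shifts using Δλ = λ_C(1 - cos θ):

For θ₁ = 24°:
Δλ₁ = 2.4263 × (1 - cos(24°))
Δλ₁ = 2.4263 × 0.0865
Δλ₁ = 0.2098 pm

For θ₂ = 104°:
Δλ₂ = 2.4263 × (1 - cos(104°))
Δλ₂ = 2.4263 × 1.2419
Δλ₂ = 3.0133 pm

The 104° angle produces the larger shift.
Ratio: 3.0133/0.2098 = 14.365

(Intermediate values are shown rounded; full precision is carried through to the final answer.)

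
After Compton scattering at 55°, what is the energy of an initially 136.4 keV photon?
122.4609 keV

First convert energy to wavelength:
λ = hc/E, with hc ≈ 1239.842 keV·pm (i.e. 1239.842 eV·nm)

For E = 136.4 keV = 136400 eV:
λ = 1239.842 keV·pm / 136.4 keV
λ = 9.0898 pm

Calculate the Compton shift:
Δλ = λ_C(1 - cos(55°)) = 2.4263 × 0.4264
Δλ = 1.0346 pm

Final wavelength:
λ' = 9.0898 + 1.0346 = 10.1244 pm

Final energy:
E' = hc/λ' = 1239.842 / 10.1244 = 122.4609 keV

(Intermediate values are shown rounded; full precision is carried through to the final answer.)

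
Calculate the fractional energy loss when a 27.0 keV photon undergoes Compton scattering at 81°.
0.0427 (or 4.27%)

Calculate initial and final photon energies:

Initial: E₀ = 27.0 keV → λ₀ = 45.9201 pm
Compton shift: Δλ = 2.0468 pm
Final wavelength: λ' = 47.9668 pm
Final energy: E' = 25.8479 keV

Fractional energy loss:
(E₀ - E')/E₀ = (27.0000 - 25.8479)/27.0000
= 1.1521/27.0000
= 0.0427
= 4.27%

(Intermediate values are shown rounded; full precision is carried through to the final answer.)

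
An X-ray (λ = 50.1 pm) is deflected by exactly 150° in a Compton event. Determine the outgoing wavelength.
54.6276 pm

Using the Compton formula: λ' = λ + λ_C(1 − cos θ)

For θ = 150°, cos θ = -√3/2 (exact) ≈ -0.8660, so:
1 − cos 150° = 1 − (-√3/2) ≈ 1.8660

Δλ = λ_C × 1.8660 = 2.4263 × 1.8660 = 4.5276 pm

λ' = 50.1 + 4.5276 = 54.6276 pm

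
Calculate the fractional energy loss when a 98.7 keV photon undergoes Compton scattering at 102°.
0.1892 (or 18.92%)

Calculate initial and final photon energies:

Initial: E₀ = 98.7 keV → λ₀ = 12.5617 pm
Compton shift: Δλ = 2.9308 pm
Final wavelength: λ' = 15.4925 pm
Final energy: E' = 80.0286 keV

Fractional energy loss:
(E₀ - E')/E₀ = (98.7000 - 80.0286)/98.7000
= 18.6714/98.7000
= 0.1892
= 18.92%

(Intermediate values are shown rounded; full precision is carried through to the final answer.)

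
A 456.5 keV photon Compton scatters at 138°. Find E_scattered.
178.5131 keV

First convert energy to wavelength:
λ = hc/E, with hc ≈ 1239.842 keV·pm (i.e. 1239.842 eV·nm)

For E = 456.5 keV = 456500 eV:
λ = 1239.842 keV·pm / 456.5 keV
λ = 2.7160 pm

Calculate the Compton shift:
Δλ = λ_C(1 - cos(138°)) = 2.4263 × 1.7431
Δλ = 4.2294 pm

Final wavelength:
λ' = 2.7160 + 4.2294 = 6.9454 pm

Final energy:
E' = hc/λ' = 1239.842 / 6.9454 = 178.5131 keV

(Intermediate values are shown rounded; full precision is carried through to the final answer.)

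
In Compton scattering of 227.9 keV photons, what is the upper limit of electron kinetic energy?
107.4441 keV

Maximum energy transfer occurs at θ = 180° (backscattering).

Initial photon: E₀ = 227.9 keV → λ₀ = 5.4403 pm

Maximum Compton shift (at 180°):
Δλ_max = 2λ_C = 2 × 2.4263 = 4.8526 pm

Final wavelength:
λ' = 5.4403 + 4.8526 = 10.2929 pm

Minimum photon energy (maximum energy to electron):
E'_min = hc/λ' = 120.4559 keV

Maximum electron kinetic energy:
K_max = E₀ - E'_min = 227.9000 - 120.4559 = 107.4441 keV

(Intermediate values are shown rounded; full precision is carried through to the final answer.)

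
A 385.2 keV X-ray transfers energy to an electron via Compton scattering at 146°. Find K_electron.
223.2669 keV

By energy conservation: K_e = E_initial - E_final

First find the scattered photon energy:
Initial wavelength: λ = hc/E = 3.2187 pm
Compton shift: Δλ = λ_C(1 - cos(146°)) = 4.4378 pm
Final wavelength: λ' = 3.2187 + 4.4378 = 7.6565 pm
Final photon energy: E' = hc/λ' = 161.9331 keV

Electron kinetic energy:
K_e = E - E' = 385.2000 - 161.9331 = 223.2669 keV

(Intermediate values are shown rounded; full precision is carried through to the final answer.)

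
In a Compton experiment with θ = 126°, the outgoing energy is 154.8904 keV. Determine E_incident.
298.6002 keV

Convert final energy to wavelength (hc ≈ 1239.842 keV·pm):
λ' = hc/E' = 1239.842 / 154.8904 = 8.0046 pm

Calculate the Compton shift:
Δλ = λ_C(1 - cos(126°))
Δλ = 2.4263 × (1 - cos(126°))
Δλ = 3.8525 pm

Initial wavelength:
λ = λ' - Δλ = 8.0046 - 3.8525 = 4.1522 pm

Initial energy:
E = hc/λ = 1239.842 / 4.1522 = 298.6002 keV

(Intermediate values are shown rounded; full precision is carried through to the final answer.)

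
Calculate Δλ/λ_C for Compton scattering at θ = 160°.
1.9397 λ_C

The Compton shift formula is:
Δλ = λ_C(1 - cos θ)

Dividing both sides by λ_C:
Δλ/λ_C = 1 - cos θ

For θ = 160°:
Δλ/λ_C = 1 - cos(160°)
Δλ/λ_C = 1 - -0.9397
Δλ/λ_C = 1.9397

This means the shift is 1.9397 × λ_C = 4.7063 pm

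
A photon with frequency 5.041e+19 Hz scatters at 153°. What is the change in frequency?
2.195e+19 Hz (decrease)

Convert frequency to wavelength (c = 299792458 m/s):
λ₀ = c/f₀ = 299792458/5.041e+19 = 5.9470831e-12 m = 5.9471 pm

Calculate Compton shift:
Δλ = λ_C(1 - cos(153°)) = 4.5882 pm

Final wavelength:
λ' = λ₀ + Δλ = 5.9471 + 4.5882 = 10.5353 pm

Final frequency:
f' = c/λ' = 299792458/1.0535252e-11 = 2.8456127e+19 Hz

Frequency shift (decrease):
Δf = f₀ - f' = 5.041e+19 - 2.8456127e+19 = 2.195e+19 Hz

(Intermediate values are shown rounded; full precision is carried through to the final answer.)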